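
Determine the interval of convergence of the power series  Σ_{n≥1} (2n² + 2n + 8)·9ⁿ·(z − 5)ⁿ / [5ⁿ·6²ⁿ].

(-15, 25)

The ratio of consecutive coefficients is [(2(n+1)² + 2(n+1) + 8)/(2n² + 2n + 8)] · 9/(5·36) → 1/20.
Thus R = 1/(1/20) = 20.
Check z = 25: the n-th term does not approach 0; divergence by the term test.
Check z = -15: the n-th term does not approach 0; divergence by the term test.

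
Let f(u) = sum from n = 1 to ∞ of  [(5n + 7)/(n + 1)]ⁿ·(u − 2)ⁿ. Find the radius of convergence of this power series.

R = 1/5

Root test: |a_n|^(1/n) = (5n + 7)/(n + 1) → 5.
The series converges when 5 · |u − 2| < 1, giving R = 1/5.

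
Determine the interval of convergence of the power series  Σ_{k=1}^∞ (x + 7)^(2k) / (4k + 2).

Ratio test: |a_{k+1}/a_k| = (4k + 2)/(4(k+1) + 2) → 1 as k → ∞.
Successive powers of (x + 7) differ by 2, so the series converges when |x + 7|² · 1 < 1, i.e. |x + 7| < √(1) = 1. So R = 1.
When x = -6, comparison with the harmonic series Σ 1/k shows the series diverges.
At x = -8: the terms are asymptotic to a nonzero constant times 1/k, so the series diverges by limit comparison with Σ 1/k.

(-8, -6)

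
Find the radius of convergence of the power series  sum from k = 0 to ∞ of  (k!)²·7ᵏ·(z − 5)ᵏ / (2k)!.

R = 4/7

The ratio of consecutive coefficients is (k+1)²/[(2k+1)·(2k+2)] · 7 → 7/4.
Convergence for |z − 5| · 7/4 < 1, i.e. |z − 5| < 4/7. So R = 4/7.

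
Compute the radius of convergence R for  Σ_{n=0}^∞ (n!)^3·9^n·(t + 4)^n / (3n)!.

Ratio test: |a_{n+1}/a_n| = (n+1)³/[(3n+1)·(3n+2)·(3n+3)] · 9 → 1/3 as n → ∞.
The series converges when 1/3 · |t + 4| < 1, giving R = 3.

R = 3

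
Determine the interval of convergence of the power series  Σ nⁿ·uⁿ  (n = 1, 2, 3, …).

By the Cauchy root test, |a_n|^(1/n) = n → ∞.
The root grows without bound, so R = 0 (convergence only at u = 0).

{0}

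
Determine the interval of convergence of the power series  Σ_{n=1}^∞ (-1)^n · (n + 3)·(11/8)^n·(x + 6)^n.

Apply the ratio test: |a_{n+1}| / |a_n| = [((n+1) + 3)/(n + 3)] · 11/8, which tends to 11/8 as n → ∞.
Thus R = 1/(11/8) = 8/11.
At x = -58/11: the terms have absolute value of order n, which does not tend to 0, so the series diverges by the divergence test.
Check x = -74/11: the terms do not tend to 0, so the series diverges.

(-74/11, -58/11)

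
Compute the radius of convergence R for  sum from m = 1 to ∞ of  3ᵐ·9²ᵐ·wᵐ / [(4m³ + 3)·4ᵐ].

Apply the ratio test: |a_{m+1}| / |a_m| = [(4m³ + 3)/(4(m+1)³ + 3)] · 3·81/4, which tends to 243/4 as m → ∞.
The series converges when 243/4 · |w| < 1, giving R = 4/243.

R = 4/243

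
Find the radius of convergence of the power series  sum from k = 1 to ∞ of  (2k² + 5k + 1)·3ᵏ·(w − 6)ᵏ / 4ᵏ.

R = 4/3

Ratio test: |a_{k+1}/a_k| = [(2(k+1)² + 5(k+1) + 1)/(2k² + 5k + 1)] · 3/4 → 3/4 as k → ∞.
Convergence for |w − 6| · 3/4 < 1, i.e. |w − 6| < 4/3. So R = 4/3.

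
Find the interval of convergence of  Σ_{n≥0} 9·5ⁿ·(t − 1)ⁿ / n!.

The ratio of consecutive coefficients is 9/9 · 5 · 1/(n+1) → 0.
Since the limit is 0 < 1 for every t, the series converges on all of ℝ and R = ∞.

(−∞, ∞)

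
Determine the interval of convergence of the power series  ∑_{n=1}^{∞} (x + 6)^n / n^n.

(−∞, ∞)

By the Cauchy root test, |a_n|^(1/n) = 1/n → 0.
Since the n-th root of |a_n| tends to 0, the series converges for all real x; R = ∞.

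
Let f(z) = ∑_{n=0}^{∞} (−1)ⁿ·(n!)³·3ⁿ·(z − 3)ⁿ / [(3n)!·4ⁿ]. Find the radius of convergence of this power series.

R = 36

Ratio test: |a_{n+1}/a_n| = (n+1)³/[(3n+1)·(3n+2)·(3n+3)] · 3/4 → 1/36 as n → ∞.
Convergence for |z − 3| · 1/36 < 1, i.e. |z − 3| < 36. So R = 36.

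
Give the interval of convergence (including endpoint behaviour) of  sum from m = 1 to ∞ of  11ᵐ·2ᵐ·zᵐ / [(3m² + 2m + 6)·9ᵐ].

[-9/22, 9/22]

By the ratio test, |a_{m+1}/a_m| = [(3m² + 2m + 6)/(3(m+1)² + 2(m+1) + 6)] · 11·2/9 → 22/9.
The series converges when 22/9 · |z| < 1, giving R = 9/22.
Check z = 9/22: the series is dominated by a constant times Σ 1/m², which converges (p = 2 > 1).
At z = -9/22: the series is dominated by a constant times Σ 1/m², which converges (p = 2 > 1).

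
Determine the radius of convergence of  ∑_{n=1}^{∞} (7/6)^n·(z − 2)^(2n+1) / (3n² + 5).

Ratio test: |a_{n+1}/a_n| = [(3n² + 5)/(3(n+1)² + 5)] · 7/6 → 7/6 as n → ∞.
Successive powers of (z − 2) differ by 2, so the series converges when |z − 2|² · 7/6 < 1, i.e. |z − 2| < √(6/7). So R = √42/7.

R = √42/7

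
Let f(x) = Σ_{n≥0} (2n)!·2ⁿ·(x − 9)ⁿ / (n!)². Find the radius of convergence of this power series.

The ratio of consecutive coefficients is (2n+1)·(2n+2)/(n+1)² · 2 → 8.
Convergence for |x − 9| · 8 < 1, i.e. |x − 9| < 1/8. So R = 1/8.

R = 1/8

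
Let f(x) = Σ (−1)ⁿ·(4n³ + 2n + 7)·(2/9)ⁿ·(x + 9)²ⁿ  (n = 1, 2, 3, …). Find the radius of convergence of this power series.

Apply the ratio test: |a_{n+1}| / |a_n| = [(4(n+1)³ + 2(n+1) + 7)/(4n³ + 2n + 7)] · 2/9, which tends to 2/9 as n → ∞.
Successive powers of (x + 9) differ by 2, so the series converges when |x + 9|² · 2/9 < 1, i.e. |x + 9| < √(9/2). So R = 3√2/2.

R = 3√2/2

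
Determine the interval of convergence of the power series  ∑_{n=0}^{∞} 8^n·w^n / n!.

(−∞, ∞)

By the ratio test, |a_{n+1}/a_n| = 8 · 1/(n+1) → 0.
Since the limit is 0 < 1 for every w, the series converges on all of ℝ and R = ∞.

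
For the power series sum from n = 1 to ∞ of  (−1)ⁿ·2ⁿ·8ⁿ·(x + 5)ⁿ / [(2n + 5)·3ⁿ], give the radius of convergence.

The ratio of consecutive coefficients is [(2n + 5)/(2(n+1) + 5)] · 2·8/3 → 16/3.
Thus R = 1/(16/3) = 3/16.

R = 3/16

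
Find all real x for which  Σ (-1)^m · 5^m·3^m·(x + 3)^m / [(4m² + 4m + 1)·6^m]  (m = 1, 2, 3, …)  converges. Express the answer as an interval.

Apply the ratio test: |a_{m+1}| / |a_m| = [(4m² + 4m + 1)/(4(m+1)² + 4(m+1) + 1)] · 5·3/6, which tends to 5/2 as m → ∞.
Thus R = 1/(5/2) = 2/5.
Endpoint x = -13/5: the series is dominated by a constant times Σ 1/m², which converges (p = 2 > 1).
When x = -17/5, the series is dominated by a constant times Σ 1/m², which converges (p = 2 > 1).

[-17/5, -13/5]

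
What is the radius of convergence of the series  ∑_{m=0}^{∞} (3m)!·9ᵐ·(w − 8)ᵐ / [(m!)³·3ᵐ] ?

Apply the ratio test: |a_{m+1}| / |a_m| = (3m+1)·(3m+2)·(3m+3)/(m+1)³ · 9/3, which tends to 81 as m → ∞.
Thus R = 1/(81) = 1/81.

R = 1/81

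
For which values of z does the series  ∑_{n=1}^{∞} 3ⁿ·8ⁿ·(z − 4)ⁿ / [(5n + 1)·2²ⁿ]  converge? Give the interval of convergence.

[23/6, 25/6)

By the ratio test, |a_{n+1}/a_n| = [(5n + 1)/(5(n+1) + 1)] · 3·8/4 → 6.
Convergence for |z − 4| · 6 < 1, i.e. |z − 4| < 1/6. So R = 1/6.
When z = 25/6, comparison with the harmonic series Σ 1/n shows the series diverges.
When z = 23/6, the terms alternate in sign and decrease monotonically to 0 in absolute value (size ~ c/n), so the alternating series test gives convergence.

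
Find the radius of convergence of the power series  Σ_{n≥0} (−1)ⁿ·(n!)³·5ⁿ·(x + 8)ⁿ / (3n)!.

R = 27/5

Apply the ratio test: |a_{n+1}| / |a_n| = (n+1)³/[(3n+1)·(3n+2)·(3n+3)] · 5, which tends to 5/27 as n → ∞.
The series converges when 5/27 · |x + 8| < 1, giving R = 27/5.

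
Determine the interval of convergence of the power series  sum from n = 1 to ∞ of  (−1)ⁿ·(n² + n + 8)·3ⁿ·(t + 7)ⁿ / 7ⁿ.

(-28/3, -14/3)

By the ratio test, |a_{n+1}/a_n| = [((n+1)² + (n+1) + 8)/(n² + n + 8)] · 3/7 → 3/7.
Thus R = 1/(3/7) = 7/3.
Check t = -14/3: the terms do not tend to 0, so the series diverges.
When t = -28/3, the terms have absolute value of order n², which does not tend to 0, so the series diverges by the divergence test.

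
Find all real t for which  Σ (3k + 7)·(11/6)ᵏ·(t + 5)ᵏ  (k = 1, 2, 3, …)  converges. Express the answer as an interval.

(-61/11, -49/11)

Ratio test: |a_{k+1}/a_k| = [(3(k+1) + 7)/(3k + 7)] · 11/6 → 11/6 as k → ∞.
Convergence for |t + 5| · 11/6 < 1, i.e. |t + 5| < 6/11. So R = 6/11.
When t = -49/11, the terms do not tend to 0, so the series diverges.
At t = -61/11: the terms have absolute value of order k, which does not tend to 0, so the series diverges by the divergence test.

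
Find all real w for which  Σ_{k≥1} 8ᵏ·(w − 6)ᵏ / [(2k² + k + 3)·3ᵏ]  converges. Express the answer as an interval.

[45/8, 51/8]

Ratio test: |a_{k+1}/a_k| = [(2k² + k + 3)/(2(k+1)² + (k+1) + 3)] · 8/3 → 8/3 as k → ∞.
The series converges when 8/3 · |w − 6| < 1, giving R = 3/8.
Check w = 51/8: absolute convergence follows by limit comparison with Σ 1/k².
Check w = 45/8: absolute convergence follows by limit comparison with Σ 1/k².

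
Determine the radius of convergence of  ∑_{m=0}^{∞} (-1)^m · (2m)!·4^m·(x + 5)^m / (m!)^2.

R = 1/16

The ratio of consecutive coefficients is (2m+1)·(2m+2)/(m+1)² · 4 → 16.
Hence the series converges for |x + 5| < 1/(16) = 1/16, so the radius of convergence is 1/16.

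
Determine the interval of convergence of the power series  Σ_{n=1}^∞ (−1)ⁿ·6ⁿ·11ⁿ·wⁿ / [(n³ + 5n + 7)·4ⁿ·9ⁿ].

[-6/11, 6/11]

Ratio test: |a_{n+1}/a_n| = [(n³ + 5n + 7)/((n+1)³ + 5(n+1) + 7)] · 6·11/(4·9) → 11/6 as n → ∞.
Thus R = 1/(11/6) = 6/11.
Endpoint w = 6/11: the series is dominated by a constant times Σ 1/n³, which converges (p = 3 > 1).
When w = -6/11, the series is dominated by a constant times Σ 1/n³, which converges (p = 3 > 1).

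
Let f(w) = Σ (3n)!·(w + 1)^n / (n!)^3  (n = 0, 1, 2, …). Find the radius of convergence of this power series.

R = 1/27

Ratio test: |a_{n+1}/a_n| = (3n+1)·(3n+2)·(3n+3)/(n+1)³ → 27 as n → ∞.
Hence the series converges for |w + 1| < 1/(27) = 1/27, so the radius of convergence is 1/27.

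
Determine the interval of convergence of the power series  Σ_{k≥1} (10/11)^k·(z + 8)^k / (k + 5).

Apply the ratio test: |a_{k+1}| / |a_k| = [(k + 5)/((k+1) + 5)] · 10/11, which tends to 10/11 as k → ∞.
Convergence for |z + 8| · 10/11 < 1, i.e. |z + 8| < 11/10. So R = 11/10.
At z = -69/10: the terms are asymptotic to a nonzero constant times 1/k, so the series diverges by limit comparison with Σ 1/k.
Endpoint z = -91/10: convergence follows from the alternating series test (terms decrease monotonically to 0).

[-91/10, -69/10)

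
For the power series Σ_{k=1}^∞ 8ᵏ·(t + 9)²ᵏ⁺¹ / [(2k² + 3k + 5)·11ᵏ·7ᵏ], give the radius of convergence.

Apply the ratio test: |a_{k+1}| / |a_k| = [(2k² + 3k + 5)/(2(k+1)² + 3(k+1) + 5)] · 8/(11·7), which tends to 8/77 as k → ∞.
Successive powers of (t + 9) differ by 2, so the series converges when |t + 9|² · 8/77 < 1, i.e. |t + 9| < √(77/8). So R = √154/4.

R = √154/4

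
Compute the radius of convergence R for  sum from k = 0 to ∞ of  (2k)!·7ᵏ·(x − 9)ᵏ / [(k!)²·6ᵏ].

R = 3/14

Ratio test: |a_{k+1}/a_k| = (2k+1)·(2k+2)/(k+1)² · 7/6 → 14/3 as k → ∞.
Hence the series converges for |x − 9| < 1/(14/3) = 3/14, so the radius of convergence is 3/14.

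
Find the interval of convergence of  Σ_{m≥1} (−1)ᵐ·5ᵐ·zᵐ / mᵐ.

(−∞, ∞)

By the Cauchy root test, |a_m|^(1/m) = 5/m → 0.
The limit is 0 for every z, so R = ∞.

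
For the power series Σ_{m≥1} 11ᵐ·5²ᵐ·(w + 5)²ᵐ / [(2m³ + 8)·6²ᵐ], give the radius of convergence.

R = 6√11/55

Apply the ratio test: |a_{m+1}| / |a_m| = [(2m³ + 8)/(2(m+1)³ + 8)] · 11·25/36, which tends to 275/36 as m → ∞.
Writing y = (w + 5)², the series in y has radius 36/275, so |w + 5| < √(36/275) and R = 6√11/55.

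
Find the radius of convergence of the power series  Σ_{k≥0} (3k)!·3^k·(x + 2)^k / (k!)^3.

By the ratio test, |a_{k+1}/a_k| = (3k+1)·(3k+2)·(3k+3)/(k+1)³ · 3 → 81.
The series converges when 81 · |x + 2| < 1, giving R = 1/81.

R = 1/81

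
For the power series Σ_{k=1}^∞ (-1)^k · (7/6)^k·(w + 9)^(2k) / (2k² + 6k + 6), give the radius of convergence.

R = √42/7

Ratio test: |a_{k+1}/a_k| = [(2k² + 6k + 6)/(2(k+1)² + 6(k+1) + 6)] · 7/6 → 7/6 as k → ∞.
Successive powers of (w + 9) differ by 2, so the series converges when |w + 9|² · 7/6 < 1, i.e. |w + 9| < √(6/7). So R = √42/7.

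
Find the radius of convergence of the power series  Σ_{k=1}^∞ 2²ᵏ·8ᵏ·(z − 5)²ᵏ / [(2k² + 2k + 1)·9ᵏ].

R = 3√2/8

By the ratio test, |a_{k+1}/a_k| = [(2k² + 2k + 1)/(2(k+1)² + 2(k+1) + 1)] · 4·8/9 → 32/9.
Since the exponent of (z − 5) increases by 2 each term, convergence requires |z − 5|² < 9/32, hence R = 3√2/8.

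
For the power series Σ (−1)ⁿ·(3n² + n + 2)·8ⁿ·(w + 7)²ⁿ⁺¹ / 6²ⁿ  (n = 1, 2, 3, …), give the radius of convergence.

R = 3√2/2

Apply the ratio test: |a_{n+1}| / |a_n| = [(3(n+1)² + (n+1) + 2)/(3n² + n + 2)] · 8/36, which tends to 2/9 as n → ∞.
Since the exponent of (w + 7) increases by 2 each term, convergence requires |w + 7|² < 9/2, hence R = 3√2/2.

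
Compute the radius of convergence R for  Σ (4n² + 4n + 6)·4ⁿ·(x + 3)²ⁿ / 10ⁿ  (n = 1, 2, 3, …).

R = √10/2

Ratio test: |a_{n+1}/a_n| = [(4(n+1)² + 4(n+1) + 6)/(4n² + 4n + 6)] · 4/10 → 2/5 as n → ∞.
Successive powers of (x + 3) differ by 2, so the series converges when |x + 3|² · 2/5 < 1, i.e. |x + 3| < √(5/2). So R = √10/2.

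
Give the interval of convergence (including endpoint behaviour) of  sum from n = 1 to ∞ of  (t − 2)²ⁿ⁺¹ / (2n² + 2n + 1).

[1, 3]

By the ratio test, |a_{n+1}/a_n| = (2n² + 2n + 1)/(2(n+1)² + 2(n+1) + 1) → 1.
Writing y = (t − 2)², the series in y has radius 1, so |t − 2| < √(1) = 1 and R = 1.
When t = 3, absolute convergence follows by limit comparison with Σ 1/n².
Endpoint t = 1: the terms are on the order of 1/n², so the series converges absolutely by comparison with the p-series (p = 2 > 1).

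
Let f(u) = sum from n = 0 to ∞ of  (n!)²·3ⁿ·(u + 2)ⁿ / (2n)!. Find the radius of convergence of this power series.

R = 4/3

By the ratio test, |a_{n+1}/a_n| = (n+1)²/[(2n+1)·(2n+2)] · 3 → 3/4.
Convergence for |u + 2| · 3/4 < 1, i.e. |u + 2| < 4/3. So R = 4/3.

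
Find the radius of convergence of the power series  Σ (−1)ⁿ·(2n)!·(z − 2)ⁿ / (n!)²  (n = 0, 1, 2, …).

R = 1/4

The ratio of consecutive coefficients is (2n+1)·(2n+2)/(n+1)² → 4.
Convergence for |z − 2| · 4 < 1, i.e. |z − 2| < 1/4. So R = 1/4.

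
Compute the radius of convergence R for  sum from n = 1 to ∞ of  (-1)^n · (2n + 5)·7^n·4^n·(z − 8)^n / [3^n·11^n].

R = 33/28

By the ratio test, |a_{n+1}/a_n| = [(2(n+1) + 5)/(2n + 5)] · 7·4/(3·11) → 28/33.
Hence the series converges for |z − 8| < 1/(28/33) = 33/28, so the radius of convergence is 33/28.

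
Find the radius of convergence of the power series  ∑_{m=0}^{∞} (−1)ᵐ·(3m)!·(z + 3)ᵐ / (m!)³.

Apply the ratio test: |a_{m+1}| / |a_m| = (3m+1)·(3m+2)·(3m+3)/(m+1)³, which tends to 27 as m → ∞.
Hence the series converges for |z + 3| < 1/(27) = 1/27, so the radius of convergence is 1/27.

R = 1/27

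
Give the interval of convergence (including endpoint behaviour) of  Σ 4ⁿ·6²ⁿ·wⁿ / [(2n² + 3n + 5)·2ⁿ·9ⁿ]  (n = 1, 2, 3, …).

The ratio of consecutive coefficients is [(2n² + 3n + 5)/(2(n+1)² + 3(n+1) + 5)] · 4·36/(2·9) → 8.
Convergence for |w| · 8 < 1, i.e. |w| < 1/8. So R = 1/8.
Check w = 1/8: absolute convergence follows by limit comparison with Σ 1/n².
Endpoint w = -1/8: absolute convergence follows by limit comparison with Σ 1/n².

[-1/8, 1/8]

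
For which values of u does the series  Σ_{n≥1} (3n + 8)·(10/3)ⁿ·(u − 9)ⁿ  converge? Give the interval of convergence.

(87/10, 93/10)

Ratio test: |a_{n+1}/a_n| = [(3(n+1) + 8)/(3n + 8)] · 10/3 → 10/3 as n → ∞.
Hence the series converges for |u − 9| < 1/(10/3) = 3/10, so the radius of convergence is 3/10.
At u = 93/10: the n-th term does not approach 0; divergence by the term test.
Check u = 87/10: the n-th term does not approach 0; divergence by the term test.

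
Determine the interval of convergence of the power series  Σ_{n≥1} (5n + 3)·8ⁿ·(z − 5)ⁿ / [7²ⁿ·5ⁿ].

The ratio of consecutive coefficients is [(5(n+1) + 3)/(5n + 3)] · 8/(49·5) → 8/245.
The series converges when 8/245 · |z − 5| < 1, giving R = 245/8.
When z = 285/8, the n-th term does not approach 0; divergence by the term test.
Check z = -205/8: the terms have absolute value of order n, which does not tend to 0, so the series diverges by the divergence test.

(-205/8, 285/8)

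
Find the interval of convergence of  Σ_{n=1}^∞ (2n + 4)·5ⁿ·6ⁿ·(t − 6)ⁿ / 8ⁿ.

(86/15, 94/15)

By the ratio test, |a_{n+1}/a_n| = [(2(n+1) + 4)/(2n + 4)] · 5·6/8 → 15/4.
The series converges when 15/4 · |t − 6| < 1, giving R = 4/15.
Endpoint t = 94/15: the terms have absolute value of order n, which does not tend to 0, so the series diverges by the divergence test.
When t = 86/15, the terms have absolute value of order n, which does not tend to 0, so the series diverges by the divergence test.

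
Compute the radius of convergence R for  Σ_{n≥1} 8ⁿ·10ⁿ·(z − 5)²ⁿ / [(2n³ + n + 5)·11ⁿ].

R = √55/20

The ratio of consecutive coefficients is [(2n³ + n + 5)/(2(n+1)³ + (n+1) + 5)] · 8·10/11 → 80/11.
Since the exponent of (z − 5) increases by 2 each term, convergence requires |z − 5|² < 11/80, hence R = √55/20.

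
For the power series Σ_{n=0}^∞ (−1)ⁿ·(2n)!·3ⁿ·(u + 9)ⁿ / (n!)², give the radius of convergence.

R = 1/12

Apply the ratio test: |a_{n+1}| / |a_n| = (2n+1)·(2n+2)/(n+1)² · 3, which tends to 12 as n → ∞.
Convergence for |u + 9| · 12 < 1, i.e. |u + 9| < 1/12. So R = 1/12.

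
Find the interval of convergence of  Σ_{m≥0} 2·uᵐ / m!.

The ratio of consecutive coefficients is 2/2 · 1/(m+1) → 0.
The ratio tends to 0 regardless of u, hence R = ∞.

(−∞, ∞)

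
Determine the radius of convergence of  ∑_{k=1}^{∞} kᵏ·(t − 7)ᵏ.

R = 0

By the Cauchy root test, |a_k|^(1/k) = k → ∞.
Since the k-th root of |a_k| is unbounded, the series converges only at t = 7; R = 0.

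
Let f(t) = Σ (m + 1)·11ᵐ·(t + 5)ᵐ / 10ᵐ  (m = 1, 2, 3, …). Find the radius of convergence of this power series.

R = 10/11

Apply the ratio test: |a_{m+1}| / |a_m| = [((m+1) + 1)/(m + 1)] · 11/10, which tends to 11/10 as m → ∞.
Convergence for |t + 5| · 11/10 < 1, i.e. |t + 5| < 10/11. So R = 10/11.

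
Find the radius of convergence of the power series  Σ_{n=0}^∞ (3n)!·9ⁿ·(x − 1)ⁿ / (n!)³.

R = 1/243

Ratio test: |a_{n+1}/a_n| = (3n+1)·(3n+2)·(3n+3)/(n+1)³ · 9 → 243 as n → ∞.
Thus R = 1/(243) = 1/243.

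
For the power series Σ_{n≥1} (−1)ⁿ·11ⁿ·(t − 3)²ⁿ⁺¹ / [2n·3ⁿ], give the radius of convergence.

R = √33/11

By the ratio test, |a_{n+1}/a_n| = [2n/2(n+1)] · 11/3 → 11/3.
Writing y = (t − 3)², the series in y has radius 3/11, so |t − 3| < √(3/11) and R = √33/11.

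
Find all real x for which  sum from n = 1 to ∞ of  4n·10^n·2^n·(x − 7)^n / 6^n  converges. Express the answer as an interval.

(67/10, 73/10)

Ratio test: |a_{n+1}/a_n| = [4(n+1)/4n] · 10·2/6 → 10/3 as n → ∞.
Thus R = 1/(10/3) = 3/10.
When x = 73/10, the terms have absolute value of order n, which does not tend to 0, so the series diverges by the divergence test.
When x = 67/10, the n-th term does not approach 0; divergence by the term test.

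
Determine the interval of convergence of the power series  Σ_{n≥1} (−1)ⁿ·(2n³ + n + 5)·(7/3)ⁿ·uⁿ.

(-3/7, 3/7)

The ratio of consecutive coefficients is [(2(n+1)³ + (n+1) + 5)/(2n³ + n + 5)] · 7/3 → 7/3.
The series converges when 7/3 · |u| < 1, giving R = 3/7.
Endpoint u = 3/7: the terms do not tend to 0, so the series diverges.
At u = -3/7: the terms have absolute value of order n³, which does not tend to 0, so the series diverges by the divergence test.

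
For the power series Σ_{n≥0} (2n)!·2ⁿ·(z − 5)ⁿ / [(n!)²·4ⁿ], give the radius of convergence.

By the ratio test, |a_{n+1}/a_n| = (2n+1)·(2n+2)/(n+1)² · 2/4 → 2.
Convergence for |z − 5| · 2 < 1, i.e. |z − 5| < 1/2. So R = 1/2.

R = 1/2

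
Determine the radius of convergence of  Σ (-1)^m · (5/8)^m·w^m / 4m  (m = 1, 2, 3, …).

Apply the ratio test: |a_{m+1}| / |a_m| = [4m/4(m+1)] · 5/8, which tends to 5/8 as m → ∞.
Convergence for |w| · 5/8 < 1, i.e. |w| < 8/5. So R = 8/5.

R = 8/5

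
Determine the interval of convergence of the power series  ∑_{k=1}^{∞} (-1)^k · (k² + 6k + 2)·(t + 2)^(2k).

Apply the ratio test: |a_{k+1}| / |a_k| = ((k+1)² + 6(k+1) + 2)/(k² + 6k + 2), which tends to 1 as k → ∞.
Successive powers of (t + 2) differ by 2, so the series converges when |t + 2|² · 1 < 1, i.e. |t + 2| < √(1) = 1. So R = 1.
At t = -1: the terms have absolute value of order k², which does not tend to 0, so the series diverges by the divergence test.
When t = -3, the terms do not tend to 0, so the series diverges.

(-3, -1)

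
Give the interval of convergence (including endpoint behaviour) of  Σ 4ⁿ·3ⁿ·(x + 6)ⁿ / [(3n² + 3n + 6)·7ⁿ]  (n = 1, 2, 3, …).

Apply the ratio test: |a_{n+1}| / |a_n| = [(3n² + 3n + 6)/(3(n+1)² + 3(n+1) + 6)] · 4·3/7, which tends to 12/7 as n → ∞.
The series converges when 12/7 · |x + 6| < 1, giving R = 7/12.
Endpoint x = -65/12: the series is dominated by a constant times Σ 1/n², which converges (p = 2 > 1).
When x = -79/12, the terms are on the order of 1/n², so the series converges absolutely by comparison with the p-series (p = 2 > 1).

[-79/12, -65/12]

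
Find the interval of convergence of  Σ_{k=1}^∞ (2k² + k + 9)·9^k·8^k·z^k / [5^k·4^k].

The ratio of consecutive coefficients is [(2(k+1)² + (k+1) + 9)/(2k² + k + 9)] · 9·8/(5·4) → 18/5.
The series converges when 18/5 · |z| < 1, giving R = 5/18.
Check z = 5/18: the terms do not tend to 0, so the series diverges.
Endpoint z = -5/18: the terms do not tend to 0, so the series diverges.

(-5/18, 5/18)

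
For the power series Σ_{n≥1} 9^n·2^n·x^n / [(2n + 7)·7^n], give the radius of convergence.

R = 7/18

Ratio test: |a_{n+1}/a_n| = [(2n + 7)/(2(n+1) + 7)] · 9·2/7 → 18/7 as n → ∞.
The series converges when 18/7 · |x| < 1, giving R = 7/18.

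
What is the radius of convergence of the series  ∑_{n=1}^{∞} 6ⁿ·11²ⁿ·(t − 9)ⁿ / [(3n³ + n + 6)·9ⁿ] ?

R = 3/242

Apply the ratio test: |a_{n+1}| / |a_n| = [(3n³ + n + 6)/(3(n+1)³ + (n+1) + 6)] · 6·121/9, which tends to 242/3 as n → ∞.
The series converges when 242/3 · |t − 9| < 1, giving R = 3/242.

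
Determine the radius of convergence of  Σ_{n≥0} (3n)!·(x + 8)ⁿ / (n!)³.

R = 1/27

Apply the ratio test: |a_{n+1}| / |a_n| = (3n+1)·(3n+2)·(3n+3)/(n+1)³, which tends to 27 as n → ∞.
Convergence for |x + 8| · 27 < 1, i.e. |x + 8| < 1/27. So R = 1/27.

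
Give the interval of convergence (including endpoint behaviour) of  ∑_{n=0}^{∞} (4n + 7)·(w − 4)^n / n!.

Ratio test: |a_{n+1}/a_n| = (4(n+1) + 7)/(4n + 7) · 1/(n+1) → 0 as n → ∞.
The ratio tends to 0 regardless of w, hence R = ∞.

(−∞, ∞)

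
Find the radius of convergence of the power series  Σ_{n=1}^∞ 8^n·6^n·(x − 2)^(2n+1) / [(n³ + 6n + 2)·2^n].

Apply the ratio test: |a_{n+1}| / |a_n| = [(n³ + 6n + 2)/((n+1)³ + 6(n+1) + 2)] · 8·6/2, which tends to 24 as n → ∞.
Writing y = (x − 2)², the series in y has radius 1/24, so |x − 2| < √(1/24) and R = √6/12.

R = √6/12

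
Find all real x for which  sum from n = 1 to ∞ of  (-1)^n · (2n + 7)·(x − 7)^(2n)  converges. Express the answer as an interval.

Ratio test: |a_{n+1}/a_n| = (2(n+1) + 7)/(2n + 7) → 1 as n → ∞.
Since the exponent of (x − 7) increases by 2 each term, convergence requires |x − 7|² < 1, hence R = 1.
Endpoint x = 8: the n-th term does not approach 0; divergence by the term test.
Endpoint x = 6: the n-th term does not approach 0; divergence by the term test.

(6, 8)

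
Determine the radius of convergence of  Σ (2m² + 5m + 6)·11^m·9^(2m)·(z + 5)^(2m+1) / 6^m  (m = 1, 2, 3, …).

R = √66/99

By the ratio test, |a_{m+1}/a_m| = [(2(m+1)² + 5(m+1) + 6)/(2m² + 5m + 6)] · 11·81/6 → 297/2.
Successive powers of (z + 5) differ by 2, so the series converges when |z + 5|² · 297/2 < 1, i.e. |z + 5| < √(2/297). So R = √66/99.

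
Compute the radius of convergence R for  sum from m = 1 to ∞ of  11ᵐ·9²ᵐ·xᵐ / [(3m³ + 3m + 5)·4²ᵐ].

R = 16/891

Ratio test: |a_{m+1}/a_m| = [(3m³ + 3m + 5)/(3(m+1)³ + 3(m+1) + 5)] · 11·81/16 → 891/16 as m → ∞.
The series converges when 891/16 · |x| < 1, giving R = 16/891.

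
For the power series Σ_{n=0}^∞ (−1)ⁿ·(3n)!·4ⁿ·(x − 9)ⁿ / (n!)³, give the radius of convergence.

Ratio test: |a_{n+1}/a_n| = (3n+1)·(3n+2)·(3n+3)/(n+1)³ · 4 → 108 as n → ∞.
Hence the series converges for |x − 9| < 1/(108) = 1/108, so the radius of convergence is 1/108.

R = 1/108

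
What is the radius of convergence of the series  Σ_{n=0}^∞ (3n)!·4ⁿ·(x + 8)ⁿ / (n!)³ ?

By the ratio test, |a_{n+1}/a_n| = (3n+1)·(3n+2)·(3n+3)/(n+1)³ · 4 → 108.
Thus R = 1/(108) = 1/108.

R = 1/108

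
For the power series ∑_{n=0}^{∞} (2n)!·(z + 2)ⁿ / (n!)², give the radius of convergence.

R = 1/4

Apply the ratio test: |a_{n+1}| / |a_n| = (2n+1)·(2n+2)/(n+1)², which tends to 4 as n → ∞.
Hence the series converges for |z + 2| < 1/(4) = 1/4, so the radius of convergence is 1/4.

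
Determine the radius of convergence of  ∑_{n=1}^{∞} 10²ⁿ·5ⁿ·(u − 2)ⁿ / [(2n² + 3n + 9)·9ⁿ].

Ratio test: |a_{n+1}/a_n| = [(2n² + 3n + 9)/(2(n+1)² + 3(n+1) + 9)] · 100·5/9 → 500/9 as n → ∞.
Thus R = 1/(500/9) = 9/500.

R = 9/500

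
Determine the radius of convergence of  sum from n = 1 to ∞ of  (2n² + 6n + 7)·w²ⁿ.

The ratio of consecutive coefficients is (2(n+1)² + 6(n+1) + 7)/(2n² + 6n + 7) → 1.
Since the exponent of w increases by 2 each term, convergence requires |w|² < 1, hence R = 1.

R = 1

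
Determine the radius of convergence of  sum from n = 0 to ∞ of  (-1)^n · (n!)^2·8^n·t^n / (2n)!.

The ratio of consecutive coefficients is (n+1)²/[(2n+1)·(2n+2)] · 8 → 2.
Thus R = 1/(2) = 1/2.

R = 1/2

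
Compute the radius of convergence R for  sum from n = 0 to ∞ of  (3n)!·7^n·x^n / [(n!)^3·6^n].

By the ratio test, |a_{n+1}/a_n| = (3n+1)·(3n+2)·(3n+3)/(n+1)³ · 7/6 → 63/2.
Convergence for |x| · 63/2 < 1, i.e. |x| < 2/63. So R = 2/63.

R = 2/63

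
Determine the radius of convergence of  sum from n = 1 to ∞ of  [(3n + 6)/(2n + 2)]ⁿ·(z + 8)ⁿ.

R = 2/3

By the Cauchy root test, |a_n|^(1/n) = (3n + 6)/(2n + 2) → 3/2.
Hence the series converges for |z + 8| < 1/(3/2) = 2/3, so the radius of convergence is 2/3.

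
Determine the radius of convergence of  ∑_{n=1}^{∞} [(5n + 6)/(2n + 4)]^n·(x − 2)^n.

R = 2/5

Applying the root test, |a_n|^(1/n) = (5n + 6)/(2n + 4) → 5/2.
Convergence for |x − 2| · 5/2 < 1, i.e. |x − 2| < 2/5. So R = 2/5.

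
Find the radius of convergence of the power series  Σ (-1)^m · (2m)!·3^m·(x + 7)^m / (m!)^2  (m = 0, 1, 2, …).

R = 1/12

By the ratio test, |a_{m+1}/a_m| = (2m+1)·(2m+2)/(m+1)² · 3 → 12.
Convergence for |x + 7| · 12 < 1, i.e. |x + 7| < 1/12. So R = 1/12.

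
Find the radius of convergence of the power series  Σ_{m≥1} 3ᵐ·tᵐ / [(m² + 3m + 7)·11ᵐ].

R = 11/3

The ratio of consecutive coefficients is [(m² + 3m + 7)/((m+1)² + 3(m+1) + 7)] · 3/11 → 3/11.
Hence the series converges for |t| < 1/(3/11) = 11/3, so the radius of convergence is 11/3.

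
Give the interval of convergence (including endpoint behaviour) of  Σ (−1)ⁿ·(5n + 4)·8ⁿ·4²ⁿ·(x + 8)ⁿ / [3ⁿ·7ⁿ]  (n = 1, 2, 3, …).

Ratio test: |a_{n+1}/a_n| = [(5(n+1) + 4)/(5n + 4)] · 8·16/(3·7) → 128/21 as n → ∞.
Convergence for |x + 8| · 128/21 < 1, i.e. |x + 8| < 21/128. So R = 21/128.
At x = -1003/128: the terms have absolute value of order n, which does not tend to 0, so the series diverges by the divergence test.
When x = -1045/128, the n-th term does not approach 0; divergence by the term test.

(-1045/128, -1003/128)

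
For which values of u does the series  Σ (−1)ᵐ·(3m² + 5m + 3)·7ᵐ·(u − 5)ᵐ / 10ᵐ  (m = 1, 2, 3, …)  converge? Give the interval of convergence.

(25/7, 45/7)

The ratio of consecutive coefficients is [(3(m+1)² + 5(m+1) + 3)/(3m² + 5m + 3)] · 7/10 → 7/10.
Thus R = 1/(7/10) = 10/7.
When u = 45/7, the terms have absolute value of order m², which does not tend to 0, so the series diverges by the divergence test.
When u = 25/7, the terms have absolute value of order m², which does not tend to 0, so the series diverges by the divergence test.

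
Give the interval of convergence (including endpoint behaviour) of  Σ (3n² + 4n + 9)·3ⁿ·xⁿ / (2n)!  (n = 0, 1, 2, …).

(−∞, ∞)

Ratio test: |a_{n+1}/a_n| = (3(n+1)² + 4(n+1) + 9)/(3n² + 4n + 9) · 3 · 1/[(2n+1)·(2n+2)] → 0 as n → ∞.
The limit is 0, so the series converges for all x; R = ∞.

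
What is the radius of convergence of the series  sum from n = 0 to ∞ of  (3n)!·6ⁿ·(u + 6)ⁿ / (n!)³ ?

The ratio of consecutive coefficients is (3n+1)·(3n+2)·(3n+3)/(n+1)³ · 6 → 162.
Thus R = 1/(162) = 1/162.

R = 1/162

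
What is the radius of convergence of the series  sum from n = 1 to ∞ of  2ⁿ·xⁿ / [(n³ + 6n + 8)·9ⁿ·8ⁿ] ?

Ratio test: |a_{n+1}/a_n| = [(n³ + 6n + 8)/((n+1)³ + 6(n+1) + 8)] · 2/(9·8) → 1/36 as n → ∞.
Hence the series converges for |x| < 1/(1/36) = 36, so the radius of convergence is 36.

R = 36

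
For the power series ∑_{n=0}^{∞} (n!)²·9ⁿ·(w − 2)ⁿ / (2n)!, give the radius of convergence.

Ratio test: |a_{n+1}/a_n| = (n+1)²/[(2n+1)·(2n+2)] · 9 → 9/4 as n → ∞.
Convergence for |w − 2| · 9/4 < 1, i.e. |w − 2| < 4/9. So R = 4/9.

R = 4/9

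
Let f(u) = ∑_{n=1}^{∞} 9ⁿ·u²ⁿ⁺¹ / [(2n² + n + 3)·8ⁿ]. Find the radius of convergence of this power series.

R = 2√2/3

By the ratio test, |a_{n+1}/a_n| = [(2n² + n + 3)/(2(n+1)² + (n+1) + 3)] · 9/8 → 9/8.
Writing y = u², the series in y has radius 8/9, so |u| < √(8/9) and R = 2√2/3.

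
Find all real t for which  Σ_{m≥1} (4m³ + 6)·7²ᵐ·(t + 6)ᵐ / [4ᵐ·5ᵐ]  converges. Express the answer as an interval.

(-314/49, -274/49)

Apply the ratio test: |a_{m+1}| / |a_m| = [(4(m+1)³ + 6)/(4m³ + 6)] · 49/(4·5), which tends to 49/20 as m → ∞.
Convergence for |t + 6| · 49/20 < 1, i.e. |t + 6| < 20/49. So R = 20/49.
Check t = -274/49: the terms do not tend to 0, so the series diverges.
Check t = -314/49: the terms do not tend to 0, so the series diverges.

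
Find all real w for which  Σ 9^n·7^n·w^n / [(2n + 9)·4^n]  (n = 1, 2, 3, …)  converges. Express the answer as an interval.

[-4/63, 4/63)

Ratio test: |a_{n+1}/a_n| = [(2n + 9)/(2(n+1) + 9)] · 9·7/4 → 63/4 as n → ∞.
Hence the series converges for |w| < 1/(63/4) = 4/63, so the radius of convergence is 4/63.
Endpoint w = 4/63: the terms behave like c/n; limit comparison with the harmonic series gives divergence.
Check w = -4/63: the terms alternate in sign and decrease monotonically to 0 in absolute value (size ~ c/n), so the alternating series test gives convergence.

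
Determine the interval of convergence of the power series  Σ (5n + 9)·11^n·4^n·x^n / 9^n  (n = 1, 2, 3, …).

Ratio test: |a_{n+1}/a_n| = [(5(n+1) + 9)/(5n + 9)] · 11·4/9 → 44/9 as n → ∞.
Thus R = 1/(44/9) = 9/44.
When x = 9/44, the n-th term does not approach 0; divergence by the term test.
Endpoint x = -9/44: the terms do not tend to 0, so the series diverges.

(-9/44, 9/44)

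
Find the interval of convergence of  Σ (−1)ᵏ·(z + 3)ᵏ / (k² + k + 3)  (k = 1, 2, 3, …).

[-4, -2]

The ratio of consecutive coefficients is (k² + k + 3)/((k+1)² + (k+1) + 3) → 1.
Convergence for |z + 3| < 1, so R = 1.
When z = -2, the terms are on the order of 1/k², so the series converges absolutely by comparison with the p-series (p = 2 > 1).
Check z = -4: absolute convergence follows by limit comparison with Σ 1/k².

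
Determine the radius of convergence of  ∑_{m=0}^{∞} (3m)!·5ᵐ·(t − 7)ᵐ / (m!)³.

R = 1/135

Apply the ratio test: |a_{m+1}| / |a_m| = (3m+1)·(3m+2)·(3m+3)/(m+1)³ · 5, which tends to 135 as m → ∞.
Hence the series converges for |t − 7| < 1/(135) = 1/135, so the radius of convergence is 1/135.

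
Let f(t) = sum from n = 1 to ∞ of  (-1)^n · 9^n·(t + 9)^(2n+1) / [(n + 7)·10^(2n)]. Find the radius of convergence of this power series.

Apply the ratio test: |a_{n+1}| / |a_n| = [(n + 7)/((n+1) + 7)] · 9/100, which tends to 9/100 as n → ∞.
Writing y = (t + 9)², the series in y has radius 100/9, so |t + 9| < √(100/9) = 10/3 and R = 10/3.

R = 10/3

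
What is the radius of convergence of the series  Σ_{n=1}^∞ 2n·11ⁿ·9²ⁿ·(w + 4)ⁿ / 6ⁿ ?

R = 2/297

Apply the ratio test: |a_{n+1}| / |a_n| = [2(n+1)/2n] · 11·81/6, which tends to 297/2 as n → ∞.
Thus R = 1/(297/2) = 2/297.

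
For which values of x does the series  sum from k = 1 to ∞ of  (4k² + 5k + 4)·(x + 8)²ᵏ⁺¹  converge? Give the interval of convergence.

(-9, -7)

Apply the ratio test: |a_{k+1}| / |a_k| = (4(k+1)² + 5(k+1) + 4)/(4k² + 5k + 4), which tends to 1 as k → ∞.
Writing y = (x + 8)², the series in y has radius 1, so |x + 8| < √(1) = 1 and R = 1.
When x = -7, the k-th term does not approach 0; divergence by the term test.
When x = -9, the k-th term does not approach 0; divergence by the term test.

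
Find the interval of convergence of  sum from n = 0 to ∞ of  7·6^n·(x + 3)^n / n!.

(−∞, ∞)

The ratio of consecutive coefficients is 7/7 · 6 · 1/(n+1) → 0.
Since the limit is 0 < 1 for every x, the series converges on all of ℝ and R = ∞.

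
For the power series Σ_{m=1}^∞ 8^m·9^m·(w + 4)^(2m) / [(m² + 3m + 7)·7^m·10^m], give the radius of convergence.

R = √35/6

Apply the ratio test: |a_{m+1}| / |a_m| = [(m² + 3m + 7)/((m+1)² + 3(m+1) + 7)] · 8·9/(7·10), which tends to 36/35 as m → ∞.
Successive powers of (w + 4) differ by 2, so the series converges when |w + 4|² · 36/35 < 1, i.e. |w + 4| < √(35/36). So R = √35/6.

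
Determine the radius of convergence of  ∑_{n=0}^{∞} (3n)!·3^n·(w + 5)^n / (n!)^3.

The ratio of consecutive coefficients is (3n+1)·(3n+2)·(3n+3)/(n+1)³ · 3 → 81.
The series converges when 81 · |w + 5| < 1, giving R = 1/81.

R = 1/81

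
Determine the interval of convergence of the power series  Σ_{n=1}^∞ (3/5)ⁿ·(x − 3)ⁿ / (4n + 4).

Apply the ratio test: |a_{n+1}| / |a_n| = [(4n + 4)/(4(n+1) + 4)] · 3/5, which tends to 3/5 as n → ∞.
Convergence for |x − 3| · 3/5 < 1, i.e. |x − 3| < 5/3. So R = 5/3.
When x = 14/3, the terms are asymptotic to a nonzero constant times 1/n, so the series diverges by limit comparison with Σ 1/n.
When x = 4/3, the terms alternate in sign and decrease monotonically to 0 in absolute value (size ~ c/n), so the alternating series test gives convergence.

[4/3, 14/3)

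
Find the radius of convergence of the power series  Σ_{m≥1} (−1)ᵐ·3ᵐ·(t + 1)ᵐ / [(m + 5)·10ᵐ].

The ratio of consecutive coefficients is [(m + 5)/((m+1) + 5)] · 3/10 → 3/10.
Convergence for |t + 1| · 3/10 < 1, i.e. |t + 1| < 10/3. So R = 10/3.

R = 10/3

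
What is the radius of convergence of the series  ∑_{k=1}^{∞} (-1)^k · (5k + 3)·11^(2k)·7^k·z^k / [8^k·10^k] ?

R = 80/847

The ratio of consecutive coefficients is [(5(k+1) + 3)/(5k + 3)] · 121·7/(8·10) → 847/80.
Hence the series converges for |z| < 1/(847/80) = 80/847, so the radius of convergence is 80/847.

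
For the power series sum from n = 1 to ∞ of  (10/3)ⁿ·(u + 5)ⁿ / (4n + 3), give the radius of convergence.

R = 3/10

By the ratio test, |a_{n+1}/a_n| = [(4n + 3)/(4(n+1) + 3)] · 10/3 → 10/3.
Hence the series converges for |u + 5| < 1/(10/3) = 3/10, so the radius of convergence is 3/10.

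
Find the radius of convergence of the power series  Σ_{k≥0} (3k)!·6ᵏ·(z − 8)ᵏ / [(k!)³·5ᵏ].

R = 5/162

Ratio test: |a_{k+1}/a_k| = (3k+1)·(3k+2)·(3k+3)/(k+1)³ · 6/5 → 162/5 as k → ∞.
Hence the series converges for |z − 8| < 1/(162/5) = 5/162, so the radius of convergence is 5/162.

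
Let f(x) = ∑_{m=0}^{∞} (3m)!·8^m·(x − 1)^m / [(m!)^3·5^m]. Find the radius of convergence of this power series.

R = 5/216

By the ratio test, |a_{m+1}/a_m| = (3m+1)·(3m+2)·(3m+3)/(m+1)³ · 8/5 → 216/5.
Convergence for |x − 1| · 216/5 < 1, i.e. |x − 1| < 5/216. So R = 5/216.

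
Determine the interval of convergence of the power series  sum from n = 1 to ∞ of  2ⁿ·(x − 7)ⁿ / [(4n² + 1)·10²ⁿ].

[-43, 57]

The ratio of consecutive coefficients is [(4n² + 1)/(4(n+1)² + 1)] · 2/100 → 1/50.
The series converges when 1/50 · |x − 7| < 1, giving R = 50.
At x = 57: the series is dominated by a constant times Σ 1/n², which converges (p = 2 > 1).
When x = -43, the terms are on the order of 1/n², so the series converges absolutely by comparison with the p-series (p = 2 > 1).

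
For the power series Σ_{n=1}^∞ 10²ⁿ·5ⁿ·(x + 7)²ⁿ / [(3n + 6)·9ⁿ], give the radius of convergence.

Ratio test: |a_{n+1}/a_n| = [(3n + 6)/(3(n+1) + 6)] · 100·5/9 → 500/9 as n → ∞.
Writing y = (x + 7)², the series in y has radius 9/500, so |x + 7| < √(9/500) and R = 3√5/50.

R = 3√5/50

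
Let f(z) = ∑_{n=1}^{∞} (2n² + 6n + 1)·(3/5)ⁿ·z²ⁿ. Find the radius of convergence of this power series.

R = √15/3

Apply the ratio test: |a_{n+1}| / |a_n| = [(2(n+1)² + 6(n+1) + 1)/(2n² + 6n + 1)] · 3/5, which tends to 3/5 as n → ∞.
Since the exponent of z increases by 2 each term, convergence requires |z|² < 5/3, hence R = √15/3.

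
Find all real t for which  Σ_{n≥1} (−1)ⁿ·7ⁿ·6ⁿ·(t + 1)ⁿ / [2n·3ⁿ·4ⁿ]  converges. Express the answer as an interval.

Apply the ratio test: |a_{n+1}| / |a_n| = [2n/2(n+1)] · 7·6/(3·4), which tends to 7/2 as n → ∞.
Convergence for |t + 1| · 7/2 < 1, i.e. |t + 1| < 2/7. So R = 2/7.
When t = -5/7, an alternating series whose terms decrease to 0 in absolute value, so it converges by the Leibniz criterion.
When t = -9/7, the terms are asymptotic to a nonzero constant times 1/n, so the series diverges by limit comparison with Σ 1/n.

(-9/7, -5/7]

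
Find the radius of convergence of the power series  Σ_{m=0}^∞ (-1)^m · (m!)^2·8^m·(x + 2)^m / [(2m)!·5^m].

By the ratio test, |a_{m+1}/a_m| = (m+1)²/[(2m+1)·(2m+2)] · 8/5 → 2/5.
Thus R = 1/(2/5) = 5/2.

R = 5/2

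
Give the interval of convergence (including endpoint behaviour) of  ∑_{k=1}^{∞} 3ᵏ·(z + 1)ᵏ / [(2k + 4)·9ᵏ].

By the ratio test, |a_{k+1}/a_k| = [(2k + 4)/(2(k+1) + 4)] · 3/9 → 1/3.
The series converges when 1/3 · |z + 1| < 1, giving R = 3.
When z = 2, the terms are asymptotic to a nonzero constant times 1/k, so the series diverges by limit comparison with Σ 1/k.
Check z = -4: the terms alternate in sign and decrease monotonically to 0 in absolute value (size ~ c/k), so the alternating series test gives convergence.

[-4, 2)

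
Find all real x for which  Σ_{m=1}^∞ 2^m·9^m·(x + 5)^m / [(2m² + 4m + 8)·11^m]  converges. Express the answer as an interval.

The ratio of consecutive coefficients is [(2m² + 4m + 8)/(2(m+1)² + 4(m+1) + 8)] · 2·9/11 → 18/11.
Hence the series converges for |x + 5| < 1/(18/11) = 11/18, so the radius of convergence is 11/18.
At x = -79/18: the series is dominated by a constant times Σ 1/m², which converges (p = 2 > 1).
When x = -101/18, the series is dominated by a constant times Σ 1/m², which converges (p = 2 > 1).

[-101/18, -79/18]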